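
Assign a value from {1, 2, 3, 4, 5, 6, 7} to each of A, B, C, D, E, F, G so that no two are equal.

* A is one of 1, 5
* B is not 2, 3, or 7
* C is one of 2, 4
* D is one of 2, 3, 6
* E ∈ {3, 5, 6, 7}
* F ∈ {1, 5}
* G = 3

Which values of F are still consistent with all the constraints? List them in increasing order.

1, 5

G has just one choice, so G = 3. Eliminate 3 elsewhere: D, E.
The 6 still-open variables together cover exactly {1, 2, 4, 5, 6, 7} — 6 values for 6 variables — and 7 appears only in E's list, so E = 7.
A and F share exactly the 2 values {1, 5}; by pigeonhole those values go to them, so strike 1, 5 from B.
No further eliminations apply; F can still be any of 1, 5.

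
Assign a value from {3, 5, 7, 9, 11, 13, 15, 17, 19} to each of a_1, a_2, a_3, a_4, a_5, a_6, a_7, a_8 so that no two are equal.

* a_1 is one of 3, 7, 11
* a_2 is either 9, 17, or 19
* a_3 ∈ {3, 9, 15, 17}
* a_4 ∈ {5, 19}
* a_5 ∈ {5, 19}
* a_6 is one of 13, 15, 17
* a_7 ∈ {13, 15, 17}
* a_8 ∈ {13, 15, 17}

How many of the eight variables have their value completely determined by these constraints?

The 2 variables a_4 and a_5 are confined to {5, 19}, which locks those values in; drop them from a_2.
a_6, a_7, a_8 between them cover only {13, 15, 17} — a naked triple. Remove those values from a_2, a_3.
a_2's domain is down to {9}, so a_2 = 9. Strike 9 from a_3.
a_3's domain is down to {3}, so a_3 = 3. So a_1 can't be 3.
Determined: a_2=9, a_3=3. The other variables each still have more than one consistent value. That makes 2.

2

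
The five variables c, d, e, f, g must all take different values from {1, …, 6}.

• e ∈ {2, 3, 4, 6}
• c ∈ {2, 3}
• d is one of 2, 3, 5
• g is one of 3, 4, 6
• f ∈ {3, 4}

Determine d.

5

Among the 5 variables, 5 fits only d (and all 5 values in {2, 3, 4, 5, 6} must be used), so d = 5.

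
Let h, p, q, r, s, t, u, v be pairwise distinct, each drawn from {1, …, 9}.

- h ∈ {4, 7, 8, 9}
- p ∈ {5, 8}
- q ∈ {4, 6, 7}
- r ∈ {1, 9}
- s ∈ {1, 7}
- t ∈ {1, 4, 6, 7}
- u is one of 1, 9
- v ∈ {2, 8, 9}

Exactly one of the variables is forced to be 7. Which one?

s

The 8 variables draw from only 8 values {1, 2, 4, 5, 6, 7, 8, 9}, so each is used; only v can be 2, hence v = 2.
Among the 7 still-open variables, 5 fits only p (and all 7 values in {1, 4, 5, 6, 7, 8, 9} must be used), so p = 5.
The 6 still-open variables draw from only 6 values {1, 4, 6, 7, 8, 9}, so each is used; only h can be 8, hence h = 8.
The 2 variables r and u are confined to {1, 9}, which locks those values in; drop them from s, t.
So 7 goes to s.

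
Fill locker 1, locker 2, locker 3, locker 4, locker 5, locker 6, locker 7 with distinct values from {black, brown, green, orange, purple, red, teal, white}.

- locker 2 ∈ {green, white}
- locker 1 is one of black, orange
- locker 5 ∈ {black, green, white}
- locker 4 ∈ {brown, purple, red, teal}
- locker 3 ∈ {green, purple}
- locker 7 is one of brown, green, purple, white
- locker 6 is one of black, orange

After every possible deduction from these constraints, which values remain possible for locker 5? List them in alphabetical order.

green, white

locker 1 and locker 6 share exactly the 2 values {black, orange}; by pigeonhole those values go to them, so strike black, orange from locker 5.
locker 2 and locker 5 between them cover only {green, white} — a naked pair. Remove those values from locker 3, locker 7.
locker 3 must be purple (only option left). Eliminate purple elsewhere: locker 4, locker 7.
locker 7 has just one choice, so locker 7 = brown. Remove brown from locker 4.
No further eliminations apply; locker 5 can still be any of green, white.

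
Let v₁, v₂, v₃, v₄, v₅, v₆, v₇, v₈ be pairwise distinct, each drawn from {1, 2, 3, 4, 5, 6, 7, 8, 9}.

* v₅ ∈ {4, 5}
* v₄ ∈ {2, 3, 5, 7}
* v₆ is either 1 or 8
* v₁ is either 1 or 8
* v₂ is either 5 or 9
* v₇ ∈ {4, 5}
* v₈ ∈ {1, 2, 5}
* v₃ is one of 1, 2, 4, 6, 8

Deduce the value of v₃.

6

The 2 variables v₁ and v₆ are confined to {1, 8}, which locks those values in; drop them from v₃, v₈.
v₅ and v₇ between them cover only {4, 5} — a naked pair. Remove those values from v₂, v₃, v₄, v₈.
That leaves v₂ = 9.
v₈ has just one choice, so v₈ = 2. Strike 2 from v₃, v₄.
So v₃ = 6.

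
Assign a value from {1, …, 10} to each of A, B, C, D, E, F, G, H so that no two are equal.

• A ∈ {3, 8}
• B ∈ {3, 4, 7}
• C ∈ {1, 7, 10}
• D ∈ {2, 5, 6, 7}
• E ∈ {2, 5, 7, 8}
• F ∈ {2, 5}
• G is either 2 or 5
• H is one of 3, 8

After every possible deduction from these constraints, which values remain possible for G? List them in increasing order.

2, 5

A and H between them cover only {3, 8} — a naked pair. Remove those values from B, E.
F and G share exactly the 2 values {2, 5}; by pigeonhole those values go to them, so strike 2, 5 from D, E.
That leaves E = 7. Strike 7 from B, C, D.
B's domain is down to {4}, so B = 4.
D's domain is down to {6}, so D = 6.
No further eliminations apply; G can still be any of 2, 5.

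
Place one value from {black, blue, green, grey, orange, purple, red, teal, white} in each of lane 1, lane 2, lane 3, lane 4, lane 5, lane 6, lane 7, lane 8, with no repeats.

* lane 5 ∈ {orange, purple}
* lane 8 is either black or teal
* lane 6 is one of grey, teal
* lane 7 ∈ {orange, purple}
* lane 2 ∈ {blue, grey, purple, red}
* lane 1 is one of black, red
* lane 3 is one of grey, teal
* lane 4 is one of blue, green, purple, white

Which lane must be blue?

lane 2

The 2 variables lane 3 and lane 6 are confined to {grey, teal}, which locks those values in; drop them from lane 2, lane 8.
lane 8's domain is down to {black}, so lane 8 = black. Remove black from lane 1.
That leaves lane 1 = red. Strike red from lane 2.
lane 5 and lane 7 share exactly the 2 values {orange, purple}; by pigeonhole those values go to them, so strike orange, purple from lane 2, lane 4.
So blue goes to lane 2.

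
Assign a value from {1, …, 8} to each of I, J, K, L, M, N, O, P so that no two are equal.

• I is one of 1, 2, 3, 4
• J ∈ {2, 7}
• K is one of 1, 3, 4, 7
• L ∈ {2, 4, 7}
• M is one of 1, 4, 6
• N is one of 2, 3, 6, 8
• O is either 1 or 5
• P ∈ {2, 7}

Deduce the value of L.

The 8 variables together cover exactly {1, 2, 3, 4, 5, 6, 7, 8} — 8 values for 8 variables — and 5 appears only in O's list, so O = 5.
Among the 7 still-open variables, 8 fits only N (and all 7 values in {1, 2, 3, 4, 6, 7, 8} must be used), so N = 8.
The 6 still-open variables together cover exactly {1, 2, 3, 4, 6, 7} — 6 values for 6 variables — and 6 appears only in M's list, so M = 6.
J and P share exactly the 2 values {2, 7}; by pigeonhole those values go to them, so strike 2, 7 from I, K, L.
So L = 4.

4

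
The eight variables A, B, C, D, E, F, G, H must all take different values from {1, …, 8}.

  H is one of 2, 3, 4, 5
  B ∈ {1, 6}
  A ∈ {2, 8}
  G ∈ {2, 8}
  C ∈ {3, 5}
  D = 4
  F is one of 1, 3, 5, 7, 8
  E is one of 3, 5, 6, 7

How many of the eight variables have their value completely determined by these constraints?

D's domain is down to {4}, so D = 4. So H can't be 4.
The 2 variables A and G are confined to {2, 8}, which locks those values in; drop them from F, H.
The 2 variables C and H are confined to {3, 5}, which locks those values in; drop them from E, F.
Determined: D=4. The other variables each still have more than one consistent value. That makes 1.

1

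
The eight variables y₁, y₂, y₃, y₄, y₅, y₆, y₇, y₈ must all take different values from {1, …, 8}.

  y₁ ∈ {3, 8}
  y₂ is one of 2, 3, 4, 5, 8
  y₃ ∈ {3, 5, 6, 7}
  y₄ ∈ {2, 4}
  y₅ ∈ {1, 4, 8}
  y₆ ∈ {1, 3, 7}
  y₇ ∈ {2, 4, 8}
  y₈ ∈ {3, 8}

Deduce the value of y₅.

1

The 8 variables draw from only 8 values {1, 2, 3, 4, 5, 6, 7, 8}, so each is used; only y₃ can be 6, hence y₃ = 6.
Among the 7 still-open variables, 5 fits only y₂ (and all 7 values in {1, 2, 3, 4, 5, 7, 8} must be used), so y₂ = 5.
Among the 6 still-open variables, 7 fits only y₆ (and all 6 values in {1, 2, 3, 4, 7, 8} must be used), so y₆ = 7.
The 5 still-open variables together cover exactly {1, 2, 3, 4, 8} — 5 values for 5 variables — and 1 appears only in y₅'s list, so y₅ = 1.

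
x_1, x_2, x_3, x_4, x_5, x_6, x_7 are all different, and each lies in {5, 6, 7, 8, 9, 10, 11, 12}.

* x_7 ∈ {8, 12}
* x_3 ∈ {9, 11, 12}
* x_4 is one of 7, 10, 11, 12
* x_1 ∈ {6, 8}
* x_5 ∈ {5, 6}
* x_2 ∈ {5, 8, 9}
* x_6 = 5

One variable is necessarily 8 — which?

x_1

x_6 must be 5 (only option left). Eliminate 5 elsewhere: x_2, x_5.
x_5's domain is down to {6}, so x_5 = 6. So x_1 can't be 6.
So 8 goes to x_1.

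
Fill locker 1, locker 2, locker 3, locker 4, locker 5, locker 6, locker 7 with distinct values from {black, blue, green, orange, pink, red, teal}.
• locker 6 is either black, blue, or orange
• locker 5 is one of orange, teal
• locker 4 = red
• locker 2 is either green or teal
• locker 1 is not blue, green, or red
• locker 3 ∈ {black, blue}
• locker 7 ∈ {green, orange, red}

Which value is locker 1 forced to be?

locker 4 must be red (only option left). So locker 7 can't be red.
The 6 still-open variables together cover exactly {black, blue, green, orange, pink, teal} — 6 values for 6 variables — and pink appears only in locker 1's list, so locker 1 = pink.

pink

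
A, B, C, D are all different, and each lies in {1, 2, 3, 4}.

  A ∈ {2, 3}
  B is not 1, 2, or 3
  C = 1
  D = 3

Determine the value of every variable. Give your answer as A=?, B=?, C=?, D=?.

B has just one choice, so B = 4.
C's domain is down to {1}, so C = 1.
D's domain is down to {3}, so D = 3. Strike 3 from A.
A's domain is down to {2}, so A = 2.

A=2, B=4, C=1, D=3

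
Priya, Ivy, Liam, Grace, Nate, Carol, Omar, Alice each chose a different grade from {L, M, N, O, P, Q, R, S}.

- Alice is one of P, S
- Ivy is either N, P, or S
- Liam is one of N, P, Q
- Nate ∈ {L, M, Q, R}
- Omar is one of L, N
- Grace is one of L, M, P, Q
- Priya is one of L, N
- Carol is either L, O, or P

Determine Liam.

Q

The 8 variables together cover exactly {L, M, N, O, P, Q, R, S} — 8 values for 8 variables — and O appears only in Carol's list, so Carol = O.
Among the 7 still-open variables, R fits only Nate (and all 7 values in {L, M, N, P, Q, R, S} must be used), so Nate = R.
The 6 still-open variables together cover exactly {L, M, N, P, Q, S} — 6 values for 6 variables — and M appears only in Grace's list, so Grace = M.
Among the 5 still-open variables, Q fits only Liam (and all 5 values in {L, N, P, Q, S} must be used), so Liam = Q.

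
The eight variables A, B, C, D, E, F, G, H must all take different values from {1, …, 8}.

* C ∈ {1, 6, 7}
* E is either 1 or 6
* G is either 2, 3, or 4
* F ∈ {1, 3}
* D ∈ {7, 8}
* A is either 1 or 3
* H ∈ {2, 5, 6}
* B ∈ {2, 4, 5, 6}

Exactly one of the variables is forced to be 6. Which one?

Among the 8 variables, 8 fits only D (and all 8 values in {1, 2, 3, 4, 5, 6, 7, 8} must be used), so D = 8.
The 7 still-open variables together cover exactly {1, 2, 3, 4, 5, 6, 7} — 7 values for 7 variables — and 7 appears only in C's list, so C = 7.
A and F share exactly the 2 values {1, 3}; by pigeonhole those values go to them, so strike 1, 3 from E, G.
So 6 goes to E.

E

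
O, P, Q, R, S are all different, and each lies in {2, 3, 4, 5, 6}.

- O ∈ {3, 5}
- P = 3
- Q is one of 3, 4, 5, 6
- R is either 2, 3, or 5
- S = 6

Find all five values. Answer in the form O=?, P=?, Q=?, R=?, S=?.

O=5, P=3, Q=4, R=2, S=6

P's domain is down to {3}, so P = 3. Remove 3 from O, Q, R.
S's domain is down to {6}, so S = 6. Eliminate 6 elsewhere: Q.
O has just one choice, so O = 5. Strike 5 from Q, R.
Q has just one choice, so Q = 4.
R's domain is down to {2}, so R = 2.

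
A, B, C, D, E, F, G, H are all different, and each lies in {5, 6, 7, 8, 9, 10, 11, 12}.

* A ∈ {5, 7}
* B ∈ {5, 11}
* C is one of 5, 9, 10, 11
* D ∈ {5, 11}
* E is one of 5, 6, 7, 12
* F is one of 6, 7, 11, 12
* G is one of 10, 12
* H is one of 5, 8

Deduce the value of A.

7

Among the 8 variables, 8 fits only H (and all 8 values in {5, 6, 7, 8, 9, 10, 11, 12} must be used), so H = 8.
The 7 still-open variables draw from only 7 values {5, 6, 7, 9, 10, 11, 12}, so each is used; only C can be 9, hence C = 9.
The 6 still-open variables together cover exactly {5, 6, 7, 10, 11, 12} — 6 values for 6 variables — and 10 appears only in G's list, so G = 10.
The 2 variables B and D are confined to {5, 11}, which locks those values in; drop them from A, E, F.
So A = 7.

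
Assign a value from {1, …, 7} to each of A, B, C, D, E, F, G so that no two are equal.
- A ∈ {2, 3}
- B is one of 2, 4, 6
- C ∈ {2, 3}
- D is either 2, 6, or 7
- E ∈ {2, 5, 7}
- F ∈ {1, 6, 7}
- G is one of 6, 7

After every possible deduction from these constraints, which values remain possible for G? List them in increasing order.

6, 7

Among the 7 variables, 1 fits only F (and all 7 values in {1, 2, 3, 4, 5, 6, 7} must be used), so F = 1.
Among the 6 still-open variables, 4 fits only B (and all 6 values in {2, 3, 4, 5, 6, 7} must be used), so B = 4.
Among the 5 still-open variables, 5 fits only E (and all 5 values in {2, 3, 5, 6, 7} must be used), so E = 5.
A and C share exactly the 2 values {2, 3}; by pigeonhole those values go to them, so strike 2, 3 from D.
No further eliminations apply; G can still be any of 6, 7.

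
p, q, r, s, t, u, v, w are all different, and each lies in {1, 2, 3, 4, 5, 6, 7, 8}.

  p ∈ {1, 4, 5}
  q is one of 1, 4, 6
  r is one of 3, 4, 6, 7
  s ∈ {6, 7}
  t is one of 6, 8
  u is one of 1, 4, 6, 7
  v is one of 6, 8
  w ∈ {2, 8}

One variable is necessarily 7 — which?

Among the 8 variables, 2 fits only w (and all 8 values in {1, 2, 3, 4, 5, 6, 7, 8} must be used), so w = 2.
Among the 7 still-open variables, 3 fits only r (and all 7 values in {1, 3, 4, 5, 6, 7, 8} must be used), so r = 3.
The 6 still-open variables draw from only 6 values {1, 4, 5, 6, 7, 8}, so each is used; only p can be 5, hence p = 5.
The 2 variables t and v are confined to {6, 8}, which locks those values in; drop them from q, s, u.
So 7 goes to s.

s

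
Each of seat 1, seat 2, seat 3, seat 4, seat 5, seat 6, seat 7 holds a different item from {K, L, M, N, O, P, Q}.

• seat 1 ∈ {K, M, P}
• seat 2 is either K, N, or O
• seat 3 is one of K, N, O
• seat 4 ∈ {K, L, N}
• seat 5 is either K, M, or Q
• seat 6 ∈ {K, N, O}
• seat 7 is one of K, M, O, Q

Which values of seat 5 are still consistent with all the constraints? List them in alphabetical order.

Among the 7 variables, L fits only seat 4 (and all 7 values in {K, L, M, N, O, P, Q} must be used), so seat 4 = L.
The 6 still-open variables together cover exactly {K, M, N, O, P, Q} — 6 values for 6 variables — and P appears only in seat 1's list, so seat 1 = P.
seat 2, seat 3, seat 6 between them cover only {K, N, O} — a naked triple. Remove those values from seat 5, seat 7.
No further eliminations apply; seat 5 can still be any of M, Q.

M, Q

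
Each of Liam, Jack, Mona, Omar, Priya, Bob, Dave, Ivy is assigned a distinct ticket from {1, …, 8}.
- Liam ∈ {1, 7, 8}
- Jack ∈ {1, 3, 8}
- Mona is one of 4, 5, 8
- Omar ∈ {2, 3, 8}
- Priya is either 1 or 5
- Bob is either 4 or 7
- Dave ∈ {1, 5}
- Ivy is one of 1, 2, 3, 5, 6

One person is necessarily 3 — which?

Among the 8 variables, 6 fits only Ivy (and all 8 values in {1, 2, 3, 4, 5, 6, 7, 8} must be used), so Ivy = 6.
The 7 still-open variables draw from only 7 values {1, 2, 3, 4, 5, 7, 8}, so each is used; only Omar can be 2, hence Omar = 2.
Among the 6 still-open variables, 3 fits only Jack (and all 6 values in {1, 3, 4, 5, 7, 8} must be used), so Jack = 3.

Jack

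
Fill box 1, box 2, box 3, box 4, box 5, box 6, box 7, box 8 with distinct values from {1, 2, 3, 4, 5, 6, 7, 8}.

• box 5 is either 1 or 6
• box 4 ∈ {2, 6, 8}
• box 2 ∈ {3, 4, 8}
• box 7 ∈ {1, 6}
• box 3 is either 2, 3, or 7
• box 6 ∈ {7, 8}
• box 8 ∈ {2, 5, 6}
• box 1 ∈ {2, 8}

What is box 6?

Among the 8 variables, 4 fits only box 2 (and all 8 values in {1, 2, 3, 4, 5, 6, 7, 8} must be used), so box 2 = 4.
Among the 7 still-open variables, 3 fits only box 3 (and all 7 values in {1, 2, 3, 5, 6, 7, 8} must be used), so box 3 = 3.
The 6 still-open variables together cover exactly {1, 2, 5, 6, 7, 8} — 6 values for 6 variables — and 5 appears only in box 8's list, so box 8 = 5.
The 5 still-open variables draw from only 5 values {1, 2, 6, 7, 8}, so each is used; only box 6 can be 7, hence box 6 = 7.

7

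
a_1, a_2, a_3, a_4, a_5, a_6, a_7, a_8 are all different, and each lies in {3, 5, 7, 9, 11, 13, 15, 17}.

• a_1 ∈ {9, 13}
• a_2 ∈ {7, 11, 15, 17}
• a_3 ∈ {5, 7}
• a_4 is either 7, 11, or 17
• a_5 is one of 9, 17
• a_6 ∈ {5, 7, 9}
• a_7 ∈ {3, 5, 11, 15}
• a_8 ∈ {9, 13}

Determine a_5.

17

The 8 variables together cover exactly {3, 5, 7, 9, 11, 13, 15, 17} — 8 values for 8 variables — and 3 appears only in a_7's list, so a_7 = 3.
The 7 still-open variables draw from only 7 values {5, 7, 9, 11, 13, 15, 17}, so each is used; only a_2 can be 15, hence a_2 = 15.
The 6 still-open variables draw from only 6 values {5, 7, 9, 11, 13, 17}, so each is used; only a_4 can be 11, hence a_4 = 11.
Among the 5 still-open variables, 17 fits only a_5 (and all 5 values in {5, 7, 9, 13, 17} must be used), so a_5 = 17.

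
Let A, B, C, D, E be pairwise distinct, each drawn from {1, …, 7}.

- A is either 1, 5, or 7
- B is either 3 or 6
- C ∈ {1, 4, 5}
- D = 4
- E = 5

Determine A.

D has just one choice, so D = 4. So C can't be 4.
E must be 5 (only option left). Remove 5 from A, C.
C has just one choice, so C = 1. Eliminate 1 elsewhere: A.
So A = 7.

7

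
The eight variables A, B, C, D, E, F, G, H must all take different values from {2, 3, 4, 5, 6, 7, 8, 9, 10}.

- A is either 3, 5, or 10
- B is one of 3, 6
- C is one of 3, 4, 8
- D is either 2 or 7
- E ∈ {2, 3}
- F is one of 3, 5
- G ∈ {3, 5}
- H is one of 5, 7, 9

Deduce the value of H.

The 2 variables F and G are confined to {3, 5}, which locks those values in; drop them from A, B, C, E, H.
A has just one choice, so A = 10.
That leaves B = 6.
E must be 2 (only option left). Eliminate 2 elsewhere: D.
That leaves D = 7. Eliminate 7 elsewhere: H.
So H = 9.

9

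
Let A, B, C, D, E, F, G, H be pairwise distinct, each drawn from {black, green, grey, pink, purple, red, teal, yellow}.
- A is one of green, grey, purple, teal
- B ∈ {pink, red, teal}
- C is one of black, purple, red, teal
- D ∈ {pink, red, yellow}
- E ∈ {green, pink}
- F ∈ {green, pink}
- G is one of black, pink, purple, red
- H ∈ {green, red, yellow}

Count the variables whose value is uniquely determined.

2

The 8 variables together cover exactly {black, green, grey, pink, purple, red, teal, yellow} — 8 values for 8 variables — and grey appears only in A's list, so A = grey.
The 2 variables E and F are confined to {green, pink}, which locks those values in; drop them from B, D, G, H.
D and H between them cover only {red, yellow} — a naked pair. Remove those values from B, C, G.
B's domain is down to {teal}, so B = teal. So C can't be teal.
Determined: A=grey, B=teal. The other variables each still have more than one consistent value. That makes 2.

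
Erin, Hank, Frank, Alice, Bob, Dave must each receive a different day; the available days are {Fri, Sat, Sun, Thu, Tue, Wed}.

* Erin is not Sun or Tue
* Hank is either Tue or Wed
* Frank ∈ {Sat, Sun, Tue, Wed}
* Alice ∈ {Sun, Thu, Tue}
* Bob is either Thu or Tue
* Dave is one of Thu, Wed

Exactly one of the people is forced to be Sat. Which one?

The 6 variables together cover exactly {Fri, Sat, Sun, Thu, Tue, Wed} — 6 values for 6 variables — and Fri appears only in Erin's list, so Erin = Fri.
The 5 still-open variables draw from only 5 values {Sat, Sun, Thu, Tue, Wed}, so each is used; only Frank can be Sat, hence Frank = Sat.

Frank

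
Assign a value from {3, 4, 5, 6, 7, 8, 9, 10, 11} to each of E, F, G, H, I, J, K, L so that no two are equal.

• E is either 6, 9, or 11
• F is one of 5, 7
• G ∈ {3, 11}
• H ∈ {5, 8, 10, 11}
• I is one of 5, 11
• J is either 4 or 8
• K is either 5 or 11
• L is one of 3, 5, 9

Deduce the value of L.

I and K share exactly the 2 values {5, 11}; by pigeonhole those values go to them, so strike 5, 11 from E, F, G, H, L.
F must be 7 (only option left).
That leaves G = 3. Strike 3 from L.
So L = 9.

9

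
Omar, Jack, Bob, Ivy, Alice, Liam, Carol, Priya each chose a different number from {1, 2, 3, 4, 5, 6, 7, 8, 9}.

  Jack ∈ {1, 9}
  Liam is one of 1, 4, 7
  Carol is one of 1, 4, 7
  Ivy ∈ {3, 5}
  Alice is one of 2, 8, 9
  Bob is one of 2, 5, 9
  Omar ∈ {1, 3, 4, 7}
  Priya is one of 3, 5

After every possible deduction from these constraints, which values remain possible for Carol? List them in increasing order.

1, 4, 7

The 8 variables together cover exactly {1, 2, 3, 4, 5, 7, 8, 9} — 8 values for 8 variables — and 8 appears only in Alice's list, so Alice = 8.
The 7 still-open variables draw from only 7 values {1, 2, 3, 4, 5, 7, 9}, so each is used; only Bob can be 2, hence Bob = 2.
The 6 still-open variables draw from only 6 values {1, 3, 4, 5, 7, 9}, so each is used; only Jack can be 9, hence Jack = 9.
The 2 variables Ivy and Priya are confined to {3, 5}, which locks those values in; drop them from Omar.
No further eliminations apply; Carol can still be any of 1, 4, 7.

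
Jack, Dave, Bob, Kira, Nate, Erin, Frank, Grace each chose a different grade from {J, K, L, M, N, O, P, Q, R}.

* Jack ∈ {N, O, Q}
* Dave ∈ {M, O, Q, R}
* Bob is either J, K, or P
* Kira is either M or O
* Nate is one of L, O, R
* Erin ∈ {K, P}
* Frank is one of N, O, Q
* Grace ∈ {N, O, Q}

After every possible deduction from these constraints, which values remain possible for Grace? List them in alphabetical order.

N, O, Q

Jack, Frank, Grace between them cover only {N, O, Q} — a naked triple. Remove those values from Dave, Kira, Nate.
Kira has just one choice, so Kira = M. So Dave can't be M.
Dave has just one choice, so Dave = R. Remove R from Nate.
Nate has just one choice, so Nate = L.
No further eliminations apply; Grace can still be any of N, O, Q.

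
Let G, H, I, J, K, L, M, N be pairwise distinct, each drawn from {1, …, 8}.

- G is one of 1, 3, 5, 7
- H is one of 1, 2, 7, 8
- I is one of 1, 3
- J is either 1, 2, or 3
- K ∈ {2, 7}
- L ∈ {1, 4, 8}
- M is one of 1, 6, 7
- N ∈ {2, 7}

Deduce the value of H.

The 8 variables draw from only 8 values {1, 2, 3, 4, 5, 6, 7, 8}, so each is used; only L can be 4, hence L = 4.
The 7 still-open variables together cover exactly {1, 2, 3, 5, 6, 7, 8} — 7 values for 7 variables — and 5 appears only in G's list, so G = 5.
The 6 still-open variables draw from only 6 values {1, 2, 3, 6, 7, 8}, so each is used; only M can be 6, hence M = 6.
The 5 still-open variables draw from only 5 values {1, 2, 3, 7, 8}, so each is used; only H can be 8, hence H = 8.

8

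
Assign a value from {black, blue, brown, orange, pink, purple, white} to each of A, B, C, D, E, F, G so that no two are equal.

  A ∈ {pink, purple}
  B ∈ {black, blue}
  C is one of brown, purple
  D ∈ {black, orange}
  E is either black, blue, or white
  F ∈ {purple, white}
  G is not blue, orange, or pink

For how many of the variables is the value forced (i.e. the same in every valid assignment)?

Among the 7 variables, orange fits only D (and all 7 values in {black, blue, brown, orange, pink, purple, white} must be used), so D = orange.
The 6 still-open variables together cover exactly {black, blue, brown, pink, purple, white} — 6 values for 6 variables — and pink appears only in A's list, so A = pink.
Determined: A=pink, D=orange. The other variables each still have more than one consistent value. That makes 2.

2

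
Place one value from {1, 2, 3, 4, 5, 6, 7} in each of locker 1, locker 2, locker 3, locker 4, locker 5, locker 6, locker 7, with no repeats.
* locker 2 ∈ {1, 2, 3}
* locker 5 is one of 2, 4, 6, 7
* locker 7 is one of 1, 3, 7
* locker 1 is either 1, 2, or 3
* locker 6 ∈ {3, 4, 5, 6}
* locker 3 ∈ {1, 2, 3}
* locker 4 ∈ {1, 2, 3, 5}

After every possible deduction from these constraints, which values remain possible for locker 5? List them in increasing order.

locker 1, locker 2, locker 3 share exactly the 3 values {1, 2, 3}; by pigeonhole those values go to them, so strike 1, 2, 3 from locker 4, locker 5, locker 6, locker 7.
That leaves locker 4 = 5. Strike 5 from locker 6.
locker 7 must be 7 (only option left). Strike 7 from locker 5.
No further eliminations apply; locker 5 can still be any of 4, 6.

4, 6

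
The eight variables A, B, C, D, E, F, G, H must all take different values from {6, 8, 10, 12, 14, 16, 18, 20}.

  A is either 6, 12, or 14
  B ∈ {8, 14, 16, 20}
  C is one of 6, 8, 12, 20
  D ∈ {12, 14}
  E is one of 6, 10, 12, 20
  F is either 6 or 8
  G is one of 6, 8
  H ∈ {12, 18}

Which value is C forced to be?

20

Among the 8 variables, 10 fits only E (and all 8 values in {6, 8, 10, 12, 14, 16, 18, 20} must be used), so E = 10.
The 7 still-open variables together cover exactly {6, 8, 12, 14, 16, 18, 20} — 7 values for 7 variables — and 16 appears only in B's list, so B = 16.
The 6 still-open variables draw from only 6 values {6, 8, 12, 14, 18, 20}, so each is used; only H can be 18, hence H = 18.
Among the 5 still-open variables, 20 fits only C (and all 5 values in {6, 8, 12, 14, 20} must be used), so C = 20.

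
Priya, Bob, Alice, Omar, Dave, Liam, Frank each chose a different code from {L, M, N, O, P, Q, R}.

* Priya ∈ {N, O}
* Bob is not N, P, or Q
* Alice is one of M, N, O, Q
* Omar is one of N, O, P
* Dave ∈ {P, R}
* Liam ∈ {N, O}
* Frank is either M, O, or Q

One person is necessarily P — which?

Among the 7 variables, L fits only Bob (and all 7 values in {L, M, N, O, P, Q, R} must be used), so Bob = L.
Among the 6 still-open variables, R fits only Dave (and all 6 values in {M, N, O, P, Q, R} must be used), so Dave = R.
Among the 5 still-open variables, P fits only Omar (and all 5 values in {M, N, O, P, Q} must be used), so Omar = P.

Omar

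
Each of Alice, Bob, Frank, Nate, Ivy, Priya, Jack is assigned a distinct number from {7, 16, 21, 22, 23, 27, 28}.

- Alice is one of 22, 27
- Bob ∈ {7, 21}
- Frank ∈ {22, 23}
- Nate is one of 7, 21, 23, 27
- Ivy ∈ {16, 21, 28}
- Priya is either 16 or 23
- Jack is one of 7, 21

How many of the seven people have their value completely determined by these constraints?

2

Among the 7 variables, 28 fits only Ivy (and all 7 values in {7, 16, 21, 22, 23, 27, 28} must be used), so Ivy = 28.
The 6 still-open variables draw from only 6 values {7, 16, 21, 22, 23, 27}, so each is used; only Priya can be 16, hence Priya = 16.
Bob and Jack share exactly the 2 values {7, 21}; by pigeonhole those values go to them, so strike 7, 21 from Nate.
Determined: Ivy=28, Priya=16. The other people each still have more than one consistent value. That makes 2.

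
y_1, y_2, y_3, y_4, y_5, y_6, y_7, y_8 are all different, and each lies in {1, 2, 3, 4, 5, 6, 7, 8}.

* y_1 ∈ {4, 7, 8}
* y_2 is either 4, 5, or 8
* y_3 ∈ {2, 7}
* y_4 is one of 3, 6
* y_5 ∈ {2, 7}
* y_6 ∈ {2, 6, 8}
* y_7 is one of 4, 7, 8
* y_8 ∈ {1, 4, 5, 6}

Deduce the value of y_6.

6

The 8 variables together cover exactly {1, 2, 3, 4, 5, 6, 7, 8} — 8 values for 8 variables — and 1 appears only in y_8's list, so y_8 = 1.
The 7 still-open variables together cover exactly {2, 3, 4, 5, 6, 7, 8} — 7 values for 7 variables — and 3 appears only in y_4's list, so y_4 = 3.
The 6 still-open variables together cover exactly {2, 4, 5, 6, 7, 8} — 6 values for 6 variables — and 5 appears only in y_2's list, so y_2 = 5.
The 5 still-open variables together cover exactly {2, 4, 6, 7, 8} — 5 values for 5 variables — and 6 appears only in y_6's list, so y_6 = 6.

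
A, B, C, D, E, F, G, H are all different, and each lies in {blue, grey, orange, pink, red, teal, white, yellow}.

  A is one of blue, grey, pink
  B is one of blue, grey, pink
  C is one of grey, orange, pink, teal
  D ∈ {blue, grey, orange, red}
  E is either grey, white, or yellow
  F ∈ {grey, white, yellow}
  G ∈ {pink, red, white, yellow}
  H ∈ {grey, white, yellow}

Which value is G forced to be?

red

Among the 8 variables, teal fits only C (and all 8 values in {blue, grey, orange, pink, red, teal, white, yellow} must be used), so C = teal.
Among the 7 still-open variables, orange fits only D (and all 7 values in {blue, grey, orange, pink, red, white, yellow} must be used), so D = orange.
Among the 6 still-open variables, red fits only G (and all 6 values in {blue, grey, pink, red, white, yellow} must be used), so G = red.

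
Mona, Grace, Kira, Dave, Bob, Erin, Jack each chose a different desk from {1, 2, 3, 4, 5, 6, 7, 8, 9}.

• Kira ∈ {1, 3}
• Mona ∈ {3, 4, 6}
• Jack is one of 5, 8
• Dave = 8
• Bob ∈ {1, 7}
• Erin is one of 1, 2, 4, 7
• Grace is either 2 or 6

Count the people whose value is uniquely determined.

Dave must be 8 (only option left). So Jack can't be 8.
Jack's domain is down to {5}, so Jack = 5.
Determined: Dave=8, Jack=5. The other people each still have more than one consistent value. That makes 2.

2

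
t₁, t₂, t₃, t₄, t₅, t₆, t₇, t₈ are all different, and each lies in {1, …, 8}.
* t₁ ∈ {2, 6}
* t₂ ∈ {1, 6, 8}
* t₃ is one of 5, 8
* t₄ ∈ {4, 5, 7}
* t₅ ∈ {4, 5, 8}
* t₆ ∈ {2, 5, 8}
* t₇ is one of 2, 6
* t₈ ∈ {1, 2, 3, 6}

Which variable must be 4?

t₅

The 8 variables draw from only 8 values {1, 2, 3, 4, 5, 6, 7, 8}, so each is used; only t₈ can be 3, hence t₈ = 3.
The 7 still-open variables together cover exactly {1, 2, 4, 5, 6, 7, 8} — 7 values for 7 variables — and 1 appears only in t₂'s list, so t₂ = 1.
The 6 still-open variables together cover exactly {2, 4, 5, 6, 7, 8} — 6 values for 6 variables — and 7 appears only in t₄'s list, so t₄ = 7.
Among the 5 still-open variables, 4 fits only t₅ (and all 5 values in {2, 4, 5, 6, 8} must be used), so t₅ = 4.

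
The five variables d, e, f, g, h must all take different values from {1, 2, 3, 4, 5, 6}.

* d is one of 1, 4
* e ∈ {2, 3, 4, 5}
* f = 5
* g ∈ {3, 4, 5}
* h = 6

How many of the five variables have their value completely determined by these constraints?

f's domain is down to {5}, so f = 5. Remove 5 from e, g.
That leaves h = 6.
Determined: f=5, h=6. The other variables each still have more than one consistent value. That makes 2.

2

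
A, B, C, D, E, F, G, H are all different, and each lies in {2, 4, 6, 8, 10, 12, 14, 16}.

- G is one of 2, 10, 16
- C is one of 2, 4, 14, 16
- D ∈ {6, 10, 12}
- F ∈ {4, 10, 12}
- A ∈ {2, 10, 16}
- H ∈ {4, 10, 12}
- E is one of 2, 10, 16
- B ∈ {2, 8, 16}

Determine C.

14

Among the 8 variables, 6 fits only D (and all 8 values in {2, 4, 6, 8, 10, 12, 14, 16} must be used), so D = 6.
The 7 still-open variables draw from only 7 values {2, 4, 8, 10, 12, 14, 16}, so each is used; only B can be 8, hence B = 8.
The 6 still-open variables together cover exactly {2, 4, 10, 12, 14, 16} — 6 values for 6 variables — and 14 appears only in C's list, so C = 14.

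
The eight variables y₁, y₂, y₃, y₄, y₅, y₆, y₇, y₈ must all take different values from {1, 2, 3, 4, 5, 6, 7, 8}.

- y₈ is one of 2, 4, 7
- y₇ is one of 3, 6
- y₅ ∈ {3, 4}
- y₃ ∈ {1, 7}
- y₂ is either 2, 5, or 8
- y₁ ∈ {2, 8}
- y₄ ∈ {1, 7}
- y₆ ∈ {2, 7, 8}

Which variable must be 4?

y₈

The 8 variables together cover exactly {1, 2, 3, 4, 5, 6, 7, 8} — 8 values for 8 variables — and 5 appears only in y₂'s list, so y₂ = 5.
The 7 still-open variables draw from only 7 values {1, 2, 3, 4, 6, 7, 8}, so each is used; only y₇ can be 6, hence y₇ = 6.
The 6 still-open variables together cover exactly {1, 2, 3, 4, 7, 8} — 6 values for 6 variables — and 3 appears only in y₅'s list, so y₅ = 3.
The 5 still-open variables draw from only 5 values {1, 2, 4, 7, 8}, so each is used; only y₈ can be 4, hence y₈ = 4.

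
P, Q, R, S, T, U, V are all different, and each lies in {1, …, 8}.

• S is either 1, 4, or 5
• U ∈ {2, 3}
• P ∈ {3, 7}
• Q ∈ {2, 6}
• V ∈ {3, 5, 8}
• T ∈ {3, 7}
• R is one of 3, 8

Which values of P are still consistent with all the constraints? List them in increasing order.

3, 7

P and T share exactly the 2 values {3, 7}; by pigeonhole those values go to them, so strike 3, 7 from R, U, V.
R has just one choice, so R = 8. Remove 8 from V.
U's domain is down to {2}, so U = 2. So Q can't be 2.
V must be 5 (only option left). Strike 5 from S.
Q has just one choice, so Q = 6.
No further eliminations apply; P can still be any of 3, 7.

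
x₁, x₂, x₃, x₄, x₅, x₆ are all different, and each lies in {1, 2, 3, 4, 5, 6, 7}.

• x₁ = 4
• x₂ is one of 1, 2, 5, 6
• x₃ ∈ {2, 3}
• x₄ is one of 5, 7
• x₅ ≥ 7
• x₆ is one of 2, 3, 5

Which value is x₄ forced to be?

5

x₁'s domain is down to {4}, so x₁ = 4.
That leaves x₅ = 7. So x₄ can't be 7.
So x₄ = 5.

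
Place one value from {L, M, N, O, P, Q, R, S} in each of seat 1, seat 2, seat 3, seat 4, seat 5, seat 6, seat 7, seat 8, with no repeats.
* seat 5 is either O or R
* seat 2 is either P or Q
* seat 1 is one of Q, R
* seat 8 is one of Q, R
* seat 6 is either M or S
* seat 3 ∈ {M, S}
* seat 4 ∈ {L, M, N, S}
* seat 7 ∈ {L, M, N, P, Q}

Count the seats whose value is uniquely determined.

Among the 8 variables, O fits only seat 5 (and all 8 values in {L, M, N, O, P, Q, R, S} must be used), so seat 5 = O.
seat 1 and seat 8 between them cover only {Q, R} — a naked pair. Remove those values from seat 2, seat 7.
seat 2 must be P (only option left). Eliminate P elsewhere: seat 7.
seat 3 and seat 6 between them cover only {M, S} — a naked pair. Remove those values from seat 4, seat 7.
Determined: seat 2=P, seat 5=O. The other seats each still have more than one consistent value. That makes 2.

2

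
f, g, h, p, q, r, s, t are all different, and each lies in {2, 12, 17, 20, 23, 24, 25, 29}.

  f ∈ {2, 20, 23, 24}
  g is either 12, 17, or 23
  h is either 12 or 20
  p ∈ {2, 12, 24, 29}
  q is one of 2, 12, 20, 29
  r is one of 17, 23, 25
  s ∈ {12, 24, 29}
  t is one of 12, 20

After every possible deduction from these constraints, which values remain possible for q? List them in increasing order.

The 8 variables together cover exactly {2, 12, 17, 20, 23, 24, 25, 29} — 8 values for 8 variables — and 25 appears only in r's list, so r = 25.
The 7 still-open variables draw from only 7 values {2, 12, 17, 20, 23, 24, 29}, so each is used; only g can be 17, hence g = 17.
The 6 still-open variables together cover exactly {2, 12, 20, 23, 24, 29} — 6 values for 6 variables — and 23 appears only in f's list, so f = 23.
The 2 variables h and t are confined to {12, 20}, which locks those values in; drop them from p, q, s.
No further eliminations apply; q can still be any of 2, 29.

2, 29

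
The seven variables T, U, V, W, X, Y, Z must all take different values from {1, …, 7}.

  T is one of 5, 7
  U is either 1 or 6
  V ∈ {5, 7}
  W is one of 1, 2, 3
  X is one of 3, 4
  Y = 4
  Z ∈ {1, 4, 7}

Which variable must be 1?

Z

Y has just one choice, so Y = 4. Eliminate 4 elsewhere: X, Z.
X's domain is down to {3}, so X = 3. Strike 3 from W.
The 5 still-open variables draw from only 5 values {1, 2, 5, 6, 7}, so each is used; only W can be 2, hence W = 2.
Among the 4 still-open variables, 6 fits only U (and all 4 values in {1, 5, 6, 7} must be used), so U = 6.
Among the 3 still-open variables, 1 fits only Z (and all 3 values in {1, 5, 7} must be used), so Z = 1.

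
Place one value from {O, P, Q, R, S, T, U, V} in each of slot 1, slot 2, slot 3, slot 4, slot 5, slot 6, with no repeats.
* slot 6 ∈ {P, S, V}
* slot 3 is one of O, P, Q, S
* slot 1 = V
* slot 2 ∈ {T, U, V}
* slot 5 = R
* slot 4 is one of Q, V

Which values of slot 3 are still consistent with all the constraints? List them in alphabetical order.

O, P, S

slot 1 has just one choice, so slot 1 = V. Remove V from slot 2, slot 4, slot 6.
That leaves slot 4 = Q. Strike Q from slot 3.
slot 5 has just one choice, so slot 5 = R.
No further eliminations apply; slot 3 can still be any of O, P, S.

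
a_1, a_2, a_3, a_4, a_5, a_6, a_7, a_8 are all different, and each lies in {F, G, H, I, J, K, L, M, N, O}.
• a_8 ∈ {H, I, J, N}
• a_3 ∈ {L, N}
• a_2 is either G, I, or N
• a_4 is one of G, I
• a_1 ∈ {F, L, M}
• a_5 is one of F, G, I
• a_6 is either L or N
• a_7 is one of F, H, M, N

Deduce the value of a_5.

F

The 8 variables draw from only 8 values {F, G, H, I, J, L, M, N}, so each is used; only a_8 can be J, hence a_8 = J.
The 7 still-open variables together cover exactly {F, G, H, I, L, M, N} — 7 values for 7 variables — and H appears only in a_7's list, so a_7 = H.
Among the 6 still-open variables, M fits only a_1 (and all 6 values in {F, G, I, L, M, N} must be used), so a_1 = M.
Among the 5 still-open variables, F fits only a_5 (and all 5 values in {F, G, I, L, N} must be used), so a_5 = F.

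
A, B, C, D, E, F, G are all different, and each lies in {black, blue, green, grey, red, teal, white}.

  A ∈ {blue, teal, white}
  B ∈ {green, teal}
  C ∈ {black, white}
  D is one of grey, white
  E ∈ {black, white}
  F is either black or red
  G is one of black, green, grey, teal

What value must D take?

grey

The 7 variables together cover exactly {black, blue, green, grey, red, teal, white} — 7 values for 7 variables — and blue appears only in A's list, so A = blue.
The 6 still-open variables draw from only 6 values {black, green, grey, red, teal, white}, so each is used; only F can be red, hence F = red.
The 2 variables C and E are confined to {black, white}, which locks those values in; drop them from D, G.
So D = grey.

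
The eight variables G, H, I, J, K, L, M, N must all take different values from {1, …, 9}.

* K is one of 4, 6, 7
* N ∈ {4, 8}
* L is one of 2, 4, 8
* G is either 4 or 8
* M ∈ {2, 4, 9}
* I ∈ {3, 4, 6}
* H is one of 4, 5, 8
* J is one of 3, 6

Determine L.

2

The 8 variables draw from only 8 values {2, 3, 4, 5, 6, 7, 8, 9}, so each is used; only H can be 5, hence H = 5.
The 7 still-open variables draw from only 7 values {2, 3, 4, 6, 7, 8, 9}, so each is used; only K can be 7, hence K = 7.
The 6 still-open variables draw from only 6 values {2, 3, 4, 6, 8, 9}, so each is used; only M can be 9, hence M = 9.
The 5 still-open variables together cover exactly {2, 3, 4, 6, 8} — 5 values for 5 variables — and 2 appears only in L's list, so L = 2.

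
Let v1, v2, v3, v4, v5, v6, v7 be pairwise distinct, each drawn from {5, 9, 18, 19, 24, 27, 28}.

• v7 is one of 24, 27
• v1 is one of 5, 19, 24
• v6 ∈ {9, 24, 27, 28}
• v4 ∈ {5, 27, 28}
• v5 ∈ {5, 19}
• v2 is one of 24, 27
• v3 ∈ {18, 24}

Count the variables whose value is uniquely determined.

The 7 variables together cover exactly {5, 9, 18, 19, 24, 27, 28} — 7 values for 7 variables — and 9 appears only in v6's list, so v6 = 9.
The 6 still-open variables together cover exactly {5, 18, 19, 24, 27, 28} — 6 values for 6 variables — and 18 appears only in v3's list, so v3 = 18.
Among the 5 still-open variables, 28 fits only v4 (and all 5 values in {5, 19, 24, 27, 28} must be used), so v4 = 28.
The 2 variables v2 and v7 are confined to {24, 27}, which locks those values in; drop them from v1.
Determined: v3=18, v4=28, v6=9. The other variables each still have more than one consistent value. That makes 3.

3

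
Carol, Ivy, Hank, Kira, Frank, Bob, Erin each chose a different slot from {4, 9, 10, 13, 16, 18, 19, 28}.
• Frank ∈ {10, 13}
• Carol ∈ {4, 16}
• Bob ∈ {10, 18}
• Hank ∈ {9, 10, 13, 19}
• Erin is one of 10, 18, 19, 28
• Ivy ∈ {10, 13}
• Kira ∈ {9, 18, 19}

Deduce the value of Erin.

Ivy and Frank between them cover only {10, 13} — a naked pair. Remove those values from Hank, Bob, Erin.
That leaves Bob = 18. Eliminate 18 elsewhere: Kira, Erin.
Hank and Kira share exactly the 2 values {9, 19}; by pigeonhole those values go to them, so strike 9, 19 from Erin.
So Erin = 28.

28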